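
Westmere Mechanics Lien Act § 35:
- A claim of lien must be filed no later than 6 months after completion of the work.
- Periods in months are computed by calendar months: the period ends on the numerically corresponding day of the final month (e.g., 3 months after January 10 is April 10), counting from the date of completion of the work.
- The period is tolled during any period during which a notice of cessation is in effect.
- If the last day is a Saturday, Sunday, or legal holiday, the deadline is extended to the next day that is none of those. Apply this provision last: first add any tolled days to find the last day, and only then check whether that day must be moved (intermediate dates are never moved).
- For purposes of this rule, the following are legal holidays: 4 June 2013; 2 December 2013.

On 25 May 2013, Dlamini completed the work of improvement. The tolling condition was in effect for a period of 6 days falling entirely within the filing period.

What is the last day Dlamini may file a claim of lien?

6 months after 25 May 2013 is November 25, 2013.
Tolling adds 6 days: November 25, 2013 + 6 days = December 1, 2013.
December 1, 2013 is Sunday; December 2, 2013 is a listed holiday. The next qualifying day is December 3, 2013.

December 3, 2013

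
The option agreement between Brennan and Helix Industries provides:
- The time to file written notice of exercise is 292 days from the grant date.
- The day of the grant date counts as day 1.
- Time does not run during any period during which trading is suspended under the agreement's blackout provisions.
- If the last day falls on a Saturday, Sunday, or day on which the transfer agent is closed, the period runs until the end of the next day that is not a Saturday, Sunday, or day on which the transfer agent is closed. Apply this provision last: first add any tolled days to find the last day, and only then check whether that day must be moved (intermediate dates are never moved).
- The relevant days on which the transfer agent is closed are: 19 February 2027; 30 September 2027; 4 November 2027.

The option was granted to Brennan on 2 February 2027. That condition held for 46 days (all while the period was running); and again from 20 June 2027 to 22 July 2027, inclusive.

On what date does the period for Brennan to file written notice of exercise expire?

Counting 2 February 2027 as day 1, day 292 is November 20, 2027.
Tolling adds 46 days: November 20, 2027 + 46 days = January 5, 2028.
From June 20, 2027 through July 22, 2027 inclusive is 33 days; tolling adds 33 days: January 5, 2028 + 33 days = February 7, 2028.
February 7, 2028 is a Monday and not a day on which the transfer agent is closed, so no extension applies.

February 7, 2028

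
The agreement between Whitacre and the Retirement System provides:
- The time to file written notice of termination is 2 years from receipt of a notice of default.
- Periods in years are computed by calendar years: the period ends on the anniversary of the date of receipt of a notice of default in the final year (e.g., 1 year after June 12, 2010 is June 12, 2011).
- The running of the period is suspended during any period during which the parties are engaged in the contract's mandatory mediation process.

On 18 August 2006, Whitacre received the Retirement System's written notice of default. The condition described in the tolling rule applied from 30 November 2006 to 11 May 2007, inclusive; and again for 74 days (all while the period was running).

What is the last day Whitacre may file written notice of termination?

April 12, 2009

2 years after 18 August 2006 is August 18, 2008.
From November 30, 2006 through May 11, 2007 inclusive is 163 days; tolling adds 163 days: August 18, 2008 + 163 days = January 28, 2009.
Tolling adds 74 days: January 28, 2009 + 74 days = April 12, 2009.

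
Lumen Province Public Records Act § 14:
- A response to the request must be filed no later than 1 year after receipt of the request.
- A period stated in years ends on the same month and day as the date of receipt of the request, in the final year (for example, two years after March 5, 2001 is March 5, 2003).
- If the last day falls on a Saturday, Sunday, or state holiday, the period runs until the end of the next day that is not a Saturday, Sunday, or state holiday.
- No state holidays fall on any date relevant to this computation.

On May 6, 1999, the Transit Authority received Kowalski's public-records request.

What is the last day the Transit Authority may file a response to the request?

May 8, 2000

1 year after May 6, 1999 is May 6, 2000.
May 6, 2000 is Saturday; May 7, 2000 is Sunday. The next qualifying day is May 8, 2000.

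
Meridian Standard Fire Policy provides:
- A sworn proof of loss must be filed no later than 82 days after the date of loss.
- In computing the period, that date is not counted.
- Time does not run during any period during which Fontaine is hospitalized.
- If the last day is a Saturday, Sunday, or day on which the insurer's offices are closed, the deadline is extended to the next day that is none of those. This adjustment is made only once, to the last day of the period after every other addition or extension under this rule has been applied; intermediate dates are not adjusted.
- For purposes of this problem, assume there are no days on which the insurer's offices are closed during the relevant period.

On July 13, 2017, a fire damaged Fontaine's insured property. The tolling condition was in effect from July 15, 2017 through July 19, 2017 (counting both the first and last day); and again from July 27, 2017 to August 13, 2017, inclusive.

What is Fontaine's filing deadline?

82 days after July 13, 2017 is October 3, 2017.
From July 15, 2017 through July 19, 2017 inclusive is 5 days; tolling adds 5 days: October 3, 2017 + 5 days = October 8, 2017.
From July 27, 2017 through August 13, 2017 inclusive is 18 days; tolling adds 18 days: October 8, 2017 + 18 days = October 26, 2017.
October 26, 2017 is a Thursday and not a day on which the insurer's offices are closed, so no extension applies.

October 26, 2017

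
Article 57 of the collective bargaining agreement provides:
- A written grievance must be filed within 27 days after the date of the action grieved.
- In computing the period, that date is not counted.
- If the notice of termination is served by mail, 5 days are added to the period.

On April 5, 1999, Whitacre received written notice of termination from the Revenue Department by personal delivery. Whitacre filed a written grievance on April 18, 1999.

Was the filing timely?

Yes

27 days after April 5, 1999 is May 2, 1999.
Service was not by mail, so no mail extension applies.
The deadline is May 2, 1999; the filing on April 18, 1999 is on or before that date.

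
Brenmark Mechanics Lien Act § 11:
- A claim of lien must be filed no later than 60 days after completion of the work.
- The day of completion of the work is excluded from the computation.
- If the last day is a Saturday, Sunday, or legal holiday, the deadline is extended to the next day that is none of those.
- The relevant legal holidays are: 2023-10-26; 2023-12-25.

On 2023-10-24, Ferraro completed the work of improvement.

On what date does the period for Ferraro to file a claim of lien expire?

60 days after 2023-10-24 is December 23, 2023.
December 23, 2023 is Saturday; December 24, 2023 is Sunday; December 25, 2023 is a listed holiday. The next qualifying day is December 26, 2023.

December 26, 2023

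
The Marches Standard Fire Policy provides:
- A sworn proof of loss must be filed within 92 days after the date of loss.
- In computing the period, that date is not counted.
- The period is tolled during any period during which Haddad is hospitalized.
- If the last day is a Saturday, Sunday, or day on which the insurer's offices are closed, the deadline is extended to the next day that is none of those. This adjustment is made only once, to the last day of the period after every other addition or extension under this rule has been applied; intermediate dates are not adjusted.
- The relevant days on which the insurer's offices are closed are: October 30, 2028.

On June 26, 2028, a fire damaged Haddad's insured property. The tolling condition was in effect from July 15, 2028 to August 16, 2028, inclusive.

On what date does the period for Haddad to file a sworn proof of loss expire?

October 31, 2028

92 days after June 26, 2028 is September 26, 2028.
From July 15, 2028 through August 16, 2028 inclusive is 33 days; tolling adds 33 days: September 26, 2028 + 33 days = October 29, 2028.
October 29, 2028 is Sunday; October 30, 2028 is a listed holiday. The next qualifying day is October 31, 2028.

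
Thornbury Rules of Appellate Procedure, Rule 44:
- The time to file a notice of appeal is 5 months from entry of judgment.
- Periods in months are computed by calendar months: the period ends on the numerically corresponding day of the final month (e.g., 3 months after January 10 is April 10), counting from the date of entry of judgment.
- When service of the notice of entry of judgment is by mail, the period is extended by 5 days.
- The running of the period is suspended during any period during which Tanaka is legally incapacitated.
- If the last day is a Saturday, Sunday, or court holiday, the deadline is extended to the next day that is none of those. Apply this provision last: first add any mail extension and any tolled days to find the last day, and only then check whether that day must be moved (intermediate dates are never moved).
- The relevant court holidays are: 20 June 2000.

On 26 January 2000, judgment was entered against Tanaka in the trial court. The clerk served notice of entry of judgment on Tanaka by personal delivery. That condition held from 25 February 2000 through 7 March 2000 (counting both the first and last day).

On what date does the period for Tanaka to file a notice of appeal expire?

5 months after 26 January 2000 is June 26, 2000.
Service was not by mail, so no mail extension applies.
From February 25, 2000 through March 7, 2000 inclusive is 12 days; tolling adds 12 days: June 26, 2000 + 12 days = July 8, 2000.
July 8, 2000 is Saturday; July 9, 2000 is Sunday. The next qualifying day is July 10, 2000.

July 10, 2000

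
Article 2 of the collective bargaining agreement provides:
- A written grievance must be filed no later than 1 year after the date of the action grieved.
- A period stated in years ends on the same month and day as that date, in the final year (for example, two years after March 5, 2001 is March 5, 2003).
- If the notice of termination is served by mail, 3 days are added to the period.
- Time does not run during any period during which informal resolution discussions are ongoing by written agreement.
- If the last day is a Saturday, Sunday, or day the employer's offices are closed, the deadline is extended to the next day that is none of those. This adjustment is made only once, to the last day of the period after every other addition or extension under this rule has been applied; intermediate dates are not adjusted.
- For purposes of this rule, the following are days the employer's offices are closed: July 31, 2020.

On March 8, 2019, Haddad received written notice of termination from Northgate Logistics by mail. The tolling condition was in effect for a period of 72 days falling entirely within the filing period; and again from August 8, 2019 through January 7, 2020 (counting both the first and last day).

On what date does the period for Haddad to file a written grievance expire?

1 year after March 8, 2019 is March 8, 2020.
Service was by mail, adding 3 days: March 8, 2020 + 3 days = March 11, 2020.
Tolling adds 72 days: March 11, 2020 + 72 days = May 22, 2020.
From August 8, 2019 through January 7, 2020 inclusive is 153 days; tolling adds 153 days: May 22, 2020 + 153 days = October 22, 2020.
October 22, 2020 is a Thursday and not a day the employer's offices are closed, so no extension applies.

October 22, 2020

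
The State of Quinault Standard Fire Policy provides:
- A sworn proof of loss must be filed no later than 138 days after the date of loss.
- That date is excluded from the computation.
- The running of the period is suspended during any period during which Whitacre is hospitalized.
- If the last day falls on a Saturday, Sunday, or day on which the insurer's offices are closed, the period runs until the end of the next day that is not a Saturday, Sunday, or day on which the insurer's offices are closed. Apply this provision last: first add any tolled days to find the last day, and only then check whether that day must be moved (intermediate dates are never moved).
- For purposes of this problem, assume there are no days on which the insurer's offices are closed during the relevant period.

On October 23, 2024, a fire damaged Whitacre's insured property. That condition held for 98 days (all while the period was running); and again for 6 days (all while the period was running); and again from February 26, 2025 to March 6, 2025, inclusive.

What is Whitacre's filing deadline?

July 1, 2025

138 days after October 23, 2024 is March 10, 2025.
Tolling adds 98 days: March 10, 2025 + 98 days = June 16, 2025.
Tolling adds 6 days: June 16, 2025 + 6 days = June 22, 2025.
From February 26, 2025 through March 6, 2025 inclusive is 9 days; tolling adds 9 days: June 22, 2025 + 9 days = July 1, 2025.
July 1, 2025 is a Tuesday and not a day on which the insurer's offices are closed, so no extension applies.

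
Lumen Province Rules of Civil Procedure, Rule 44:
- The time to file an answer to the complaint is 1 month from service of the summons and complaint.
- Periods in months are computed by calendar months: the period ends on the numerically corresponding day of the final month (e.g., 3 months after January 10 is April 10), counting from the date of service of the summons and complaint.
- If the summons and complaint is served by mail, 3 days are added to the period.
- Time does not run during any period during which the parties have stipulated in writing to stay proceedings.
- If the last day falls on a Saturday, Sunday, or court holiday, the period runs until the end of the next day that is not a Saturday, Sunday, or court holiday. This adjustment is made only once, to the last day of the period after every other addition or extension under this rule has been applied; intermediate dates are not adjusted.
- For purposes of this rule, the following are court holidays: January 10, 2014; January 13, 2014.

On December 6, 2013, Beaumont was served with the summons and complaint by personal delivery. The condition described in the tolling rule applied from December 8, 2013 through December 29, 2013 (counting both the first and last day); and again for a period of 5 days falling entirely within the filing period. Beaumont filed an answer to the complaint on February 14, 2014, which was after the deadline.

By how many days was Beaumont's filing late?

1 month after December 6, 2013 is January 6, 2014.
Service was not by mail, so no mail extension applies.
From December 8, 2013 through December 29, 2013 inclusive is 22 days; tolling adds 22 days: January 6, 2014 + 22 days = January 28, 2014.
Tolling adds 5 days: January 28, 2014 + 5 days = February 2, 2014.
February 2, 2014 is Sunday. The next qualifying day is February 3, 2014.
The deadline is February 3, 2014; from February 3, 2014 to February 14, 2014 is 11 days.

11 days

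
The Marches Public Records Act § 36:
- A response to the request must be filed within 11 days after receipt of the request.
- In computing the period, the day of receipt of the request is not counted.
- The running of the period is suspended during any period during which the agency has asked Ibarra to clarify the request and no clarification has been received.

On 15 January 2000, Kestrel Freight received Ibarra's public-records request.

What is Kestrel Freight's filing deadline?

January 26, 2000

11 days after 15 January 2000 is January 26, 2000.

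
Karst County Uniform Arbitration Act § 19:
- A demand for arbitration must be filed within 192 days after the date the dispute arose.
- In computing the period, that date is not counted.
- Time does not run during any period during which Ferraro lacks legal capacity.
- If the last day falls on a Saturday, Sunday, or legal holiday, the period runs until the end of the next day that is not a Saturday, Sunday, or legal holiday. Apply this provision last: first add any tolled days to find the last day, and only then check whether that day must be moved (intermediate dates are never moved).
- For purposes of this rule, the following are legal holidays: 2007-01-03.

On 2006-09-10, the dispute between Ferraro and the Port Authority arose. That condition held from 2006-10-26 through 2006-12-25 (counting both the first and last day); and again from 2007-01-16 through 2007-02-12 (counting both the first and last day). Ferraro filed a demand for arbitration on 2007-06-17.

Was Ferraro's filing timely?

Yes

192 days after 2006-09-10 is March 21, 2007.
From October 26, 2006 through December 25, 2006 inclusive is 61 days; tolling adds 61 days: March 21, 2007 + 61 days = May 21, 2007.
From January 16, 2007 through February 12, 2007 inclusive is 28 days; tolling adds 28 days: May 21, 2007 + 28 days = June 18, 2007.
June 18, 2007 is a Monday and not a legal holiday, so no extension applies.
The deadline is June 18, 2007; the filing on June 17, 2007 is on or before that date.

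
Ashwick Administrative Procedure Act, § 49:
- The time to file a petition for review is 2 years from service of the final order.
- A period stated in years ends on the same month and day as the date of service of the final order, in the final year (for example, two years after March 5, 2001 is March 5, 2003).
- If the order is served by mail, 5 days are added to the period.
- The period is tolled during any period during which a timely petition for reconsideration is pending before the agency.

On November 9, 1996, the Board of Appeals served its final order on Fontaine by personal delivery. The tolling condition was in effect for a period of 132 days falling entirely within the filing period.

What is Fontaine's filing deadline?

March 21, 1999

2 years after November 9, 1996 is November 9, 1998.
Service was not by mail, so no mail extension applies.
Tolling adds 132 days: November 9, 1998 + 132 days = March 21, 1999.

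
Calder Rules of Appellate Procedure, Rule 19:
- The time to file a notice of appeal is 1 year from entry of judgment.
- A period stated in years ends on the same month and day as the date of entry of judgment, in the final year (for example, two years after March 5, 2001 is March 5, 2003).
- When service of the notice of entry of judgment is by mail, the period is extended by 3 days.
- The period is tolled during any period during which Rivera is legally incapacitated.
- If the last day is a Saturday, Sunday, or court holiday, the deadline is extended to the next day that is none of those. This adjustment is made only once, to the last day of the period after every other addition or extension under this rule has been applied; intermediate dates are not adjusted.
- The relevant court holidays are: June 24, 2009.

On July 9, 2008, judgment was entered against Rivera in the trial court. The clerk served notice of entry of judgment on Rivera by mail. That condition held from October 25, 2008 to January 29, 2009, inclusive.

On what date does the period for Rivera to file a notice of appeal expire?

October 19, 2009

1 year after July 9, 2008 is July 9, 2009.
Service was by mail, adding 3 days: July 9, 2009 + 3 days = July 12, 2009.
From October 25, 2008 through January 29, 2009 inclusive is 97 days; tolling adds 97 days: July 12, 2009 + 97 days = October 17, 2009.
October 17, 2009 is Saturday; October 18, 2009 is Sunday. The next qualifying day is October 19, 2009.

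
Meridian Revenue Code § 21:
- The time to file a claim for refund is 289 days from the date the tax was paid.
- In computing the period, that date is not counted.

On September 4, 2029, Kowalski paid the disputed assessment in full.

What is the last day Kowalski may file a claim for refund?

289 days after September 4, 2029 is June 20, 2030.

June 20, 2030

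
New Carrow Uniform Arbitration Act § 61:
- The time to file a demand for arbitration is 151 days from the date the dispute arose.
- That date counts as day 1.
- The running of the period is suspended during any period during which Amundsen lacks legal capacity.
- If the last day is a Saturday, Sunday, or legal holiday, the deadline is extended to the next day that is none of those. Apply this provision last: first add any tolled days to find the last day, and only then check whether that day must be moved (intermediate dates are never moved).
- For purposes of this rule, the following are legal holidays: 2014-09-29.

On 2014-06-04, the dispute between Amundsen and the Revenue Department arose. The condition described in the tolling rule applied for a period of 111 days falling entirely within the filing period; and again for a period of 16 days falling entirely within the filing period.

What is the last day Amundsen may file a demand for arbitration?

March 9, 2015

Counting 2014-06-04 as day 1, day 151 is November 1, 2014.
Tolling adds 111 days: November 1, 2014 + 111 days = February 20, 2015.
Tolling adds 16 days: February 20, 2015 + 16 days = March 8, 2015.
March 8, 2015 is Sunday. The next qualifying day is March 9, 2015.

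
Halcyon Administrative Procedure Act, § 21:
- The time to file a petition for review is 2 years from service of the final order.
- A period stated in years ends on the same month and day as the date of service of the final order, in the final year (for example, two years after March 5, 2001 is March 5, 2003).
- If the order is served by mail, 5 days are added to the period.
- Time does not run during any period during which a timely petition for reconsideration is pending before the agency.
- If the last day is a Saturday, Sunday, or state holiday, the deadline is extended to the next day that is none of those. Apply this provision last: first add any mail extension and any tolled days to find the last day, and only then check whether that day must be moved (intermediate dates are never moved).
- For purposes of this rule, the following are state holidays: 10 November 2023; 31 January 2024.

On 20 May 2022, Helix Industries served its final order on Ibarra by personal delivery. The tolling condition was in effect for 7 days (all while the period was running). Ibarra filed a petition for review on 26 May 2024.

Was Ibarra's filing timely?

2 years after 20 May 2022 is May 20, 2024.
Service was not by mail, so no mail extension applies.
Tolling adds 7 days: May 20, 2024 + 7 days = May 27, 2024.
May 27, 2024 is a Monday and not a state holiday, so no extension applies.
The deadline is May 27, 2024; the filing on May 26, 2024 is on or before that date.

Yes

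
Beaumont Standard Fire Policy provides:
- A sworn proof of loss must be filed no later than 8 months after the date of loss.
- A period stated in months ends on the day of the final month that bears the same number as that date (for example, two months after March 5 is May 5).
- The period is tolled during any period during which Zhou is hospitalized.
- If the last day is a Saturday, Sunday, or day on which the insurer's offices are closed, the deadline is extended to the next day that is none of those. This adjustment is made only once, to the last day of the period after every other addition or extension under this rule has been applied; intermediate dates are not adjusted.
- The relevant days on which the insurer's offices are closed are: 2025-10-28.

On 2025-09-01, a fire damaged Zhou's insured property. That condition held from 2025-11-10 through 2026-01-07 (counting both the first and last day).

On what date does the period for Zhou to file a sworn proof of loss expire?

8 months after 2025-09-01 is May 1, 2026.
From November 10, 2025 through January 7, 2026 inclusive is 59 days; tolling adds 59 days: May 1, 2026 + 59 days = June 29, 2026.
June 29, 2026 is a Monday and not a day on which the insurer's offices are closed, so no extension applies.

June 29, 2026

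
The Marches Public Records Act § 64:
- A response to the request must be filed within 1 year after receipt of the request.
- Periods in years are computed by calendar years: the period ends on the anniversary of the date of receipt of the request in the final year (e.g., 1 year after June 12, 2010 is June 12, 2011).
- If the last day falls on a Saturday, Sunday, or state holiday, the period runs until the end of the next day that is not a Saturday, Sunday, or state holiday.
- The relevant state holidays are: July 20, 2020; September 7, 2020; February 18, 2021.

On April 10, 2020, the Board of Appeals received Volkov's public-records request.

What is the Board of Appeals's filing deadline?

April 12, 2021

1 year after April 10, 2020 is April 10, 2021.
April 10, 2021 is Saturday; April 11, 2021 is Sunday. The next qualifying day is April 12, 2021.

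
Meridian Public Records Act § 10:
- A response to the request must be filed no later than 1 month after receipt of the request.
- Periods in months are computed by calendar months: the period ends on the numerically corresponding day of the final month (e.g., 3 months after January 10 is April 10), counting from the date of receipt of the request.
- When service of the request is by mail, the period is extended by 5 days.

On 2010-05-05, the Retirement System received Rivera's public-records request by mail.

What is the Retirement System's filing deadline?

June 10, 2010

1 month after 2010-05-05 is June 5, 2010.
Service was by mail, adding 5 days: June 5, 2010 + 5 days = June 10, 2010.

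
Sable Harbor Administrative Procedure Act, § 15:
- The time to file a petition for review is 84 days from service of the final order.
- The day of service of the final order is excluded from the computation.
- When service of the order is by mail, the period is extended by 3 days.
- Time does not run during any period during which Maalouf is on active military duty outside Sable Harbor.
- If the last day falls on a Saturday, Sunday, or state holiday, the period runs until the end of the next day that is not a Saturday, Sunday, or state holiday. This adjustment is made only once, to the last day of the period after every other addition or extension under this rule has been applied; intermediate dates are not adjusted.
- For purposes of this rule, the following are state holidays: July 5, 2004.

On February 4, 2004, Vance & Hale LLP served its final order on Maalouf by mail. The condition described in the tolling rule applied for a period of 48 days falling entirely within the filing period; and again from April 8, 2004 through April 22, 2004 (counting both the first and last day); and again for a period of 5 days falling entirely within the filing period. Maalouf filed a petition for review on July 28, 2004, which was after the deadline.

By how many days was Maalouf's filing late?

20 days

84 days after February 4, 2004 is April 28, 2004.
Service was by mail, adding 3 days: April 28, 2004 + 3 days = May 1, 2004.
Tolling adds 48 days: May 1, 2004 + 48 days = June 18, 2004.
From April 8, 2004 through April 22, 2004 inclusive is 15 days; tolling adds 15 days: June 18, 2004 + 15 days = July 3, 2004.
Tolling adds 5 days: July 3, 2004 + 5 days = July 8, 2004.
July 8, 2004 is a Thursday and not a state holiday, so no extension applies.
The deadline is July 8, 2004; from July 8, 2004 to July 28, 2004 is 20 days.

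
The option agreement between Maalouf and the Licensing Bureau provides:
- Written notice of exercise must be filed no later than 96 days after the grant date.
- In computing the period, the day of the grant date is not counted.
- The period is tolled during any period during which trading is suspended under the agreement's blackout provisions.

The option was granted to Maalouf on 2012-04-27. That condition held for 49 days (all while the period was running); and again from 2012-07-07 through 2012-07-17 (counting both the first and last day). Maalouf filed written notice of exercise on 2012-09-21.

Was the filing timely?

Yes

96 days after 2012-04-27 is August 1, 2012.
Tolling adds 49 days: August 1, 2012 + 49 days = September 19, 2012.
From July 7, 2012 through July 17, 2012 inclusive is 11 days; tolling adds 11 days: September 19, 2012 + 11 days = September 30, 2012.
The deadline is September 30, 2012; the filing on September 21, 2012 is on or before that date.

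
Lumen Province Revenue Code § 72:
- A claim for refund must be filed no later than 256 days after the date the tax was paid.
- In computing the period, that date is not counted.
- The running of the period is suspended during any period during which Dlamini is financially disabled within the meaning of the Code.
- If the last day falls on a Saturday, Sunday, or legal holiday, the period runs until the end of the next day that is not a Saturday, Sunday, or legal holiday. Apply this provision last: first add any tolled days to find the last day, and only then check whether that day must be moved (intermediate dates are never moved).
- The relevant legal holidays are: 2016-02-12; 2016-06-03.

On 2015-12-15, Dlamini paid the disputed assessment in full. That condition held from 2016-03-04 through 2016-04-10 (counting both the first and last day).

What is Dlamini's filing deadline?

October 4, 2016

256 days after 2015-12-15 is August 27, 2016.
From March 4, 2016 through April 10, 2016 inclusive is 38 days; tolling adds 38 days: August 27, 2016 + 38 days = October 4, 2016.
October 4, 2016 is a Tuesday and not a legal holiday, so no extension applies.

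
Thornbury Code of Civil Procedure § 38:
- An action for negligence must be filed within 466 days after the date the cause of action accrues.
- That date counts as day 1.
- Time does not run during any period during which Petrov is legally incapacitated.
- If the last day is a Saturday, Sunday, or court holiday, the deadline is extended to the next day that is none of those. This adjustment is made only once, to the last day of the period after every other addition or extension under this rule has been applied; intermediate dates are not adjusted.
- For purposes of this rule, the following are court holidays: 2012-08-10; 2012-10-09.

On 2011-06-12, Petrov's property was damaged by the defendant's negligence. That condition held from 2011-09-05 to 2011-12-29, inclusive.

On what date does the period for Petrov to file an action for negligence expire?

January 14, 2013

Counting 2011-06-12 as day 1, day 466 is September 19, 2012.
From September 5, 2011 through December 29, 2011 inclusive is 116 days; tolling adds 116 days: September 19, 2012 + 116 days = January 13, 2013.
January 13, 2013 is Sunday. The next qualifying day is January 14, 2013.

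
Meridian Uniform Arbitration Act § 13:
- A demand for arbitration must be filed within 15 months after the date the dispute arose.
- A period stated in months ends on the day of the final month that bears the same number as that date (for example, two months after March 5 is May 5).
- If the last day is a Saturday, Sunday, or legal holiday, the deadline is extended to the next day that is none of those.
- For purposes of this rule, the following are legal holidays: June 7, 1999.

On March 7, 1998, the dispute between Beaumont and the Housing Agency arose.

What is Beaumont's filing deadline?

15 months after March 7, 1998 is June 7, 1999.
June 7, 1999 is a listed holiday. The next qualifying day is June 8, 1999.

June 8, 1999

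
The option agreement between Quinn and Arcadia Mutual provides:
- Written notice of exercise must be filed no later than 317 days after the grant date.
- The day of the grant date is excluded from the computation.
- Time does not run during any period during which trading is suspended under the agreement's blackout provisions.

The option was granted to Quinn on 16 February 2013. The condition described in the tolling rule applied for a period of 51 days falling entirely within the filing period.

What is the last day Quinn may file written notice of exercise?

February 19, 2014

317 days after 16 February 2013 is December 30, 2013.
Tolling adds 51 days: December 30, 2013 + 51 days = February 19, 2014.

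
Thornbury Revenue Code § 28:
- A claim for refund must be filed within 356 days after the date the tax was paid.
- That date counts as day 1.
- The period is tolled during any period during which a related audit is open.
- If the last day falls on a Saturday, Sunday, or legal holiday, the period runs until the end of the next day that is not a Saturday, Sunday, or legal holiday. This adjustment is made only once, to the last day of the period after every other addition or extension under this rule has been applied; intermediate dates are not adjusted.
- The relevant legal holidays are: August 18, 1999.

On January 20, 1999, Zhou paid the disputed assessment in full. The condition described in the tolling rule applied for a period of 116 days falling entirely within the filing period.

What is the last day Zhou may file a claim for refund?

Counting January 20, 1999 as day 1, day 356 is January 10, 2000.
Tolling adds 116 days: January 10, 2000 + 116 days = May 5, 2000.
May 5, 2000 is a Friday and not a legal holiday, so no extension applies.

May 5, 2000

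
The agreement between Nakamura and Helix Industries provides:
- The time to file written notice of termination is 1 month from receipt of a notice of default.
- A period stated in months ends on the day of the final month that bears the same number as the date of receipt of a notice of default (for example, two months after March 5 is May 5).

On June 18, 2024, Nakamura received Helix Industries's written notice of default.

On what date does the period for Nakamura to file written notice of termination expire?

1 month after June 18, 2024 is July 18, 2024.

July 18, 2024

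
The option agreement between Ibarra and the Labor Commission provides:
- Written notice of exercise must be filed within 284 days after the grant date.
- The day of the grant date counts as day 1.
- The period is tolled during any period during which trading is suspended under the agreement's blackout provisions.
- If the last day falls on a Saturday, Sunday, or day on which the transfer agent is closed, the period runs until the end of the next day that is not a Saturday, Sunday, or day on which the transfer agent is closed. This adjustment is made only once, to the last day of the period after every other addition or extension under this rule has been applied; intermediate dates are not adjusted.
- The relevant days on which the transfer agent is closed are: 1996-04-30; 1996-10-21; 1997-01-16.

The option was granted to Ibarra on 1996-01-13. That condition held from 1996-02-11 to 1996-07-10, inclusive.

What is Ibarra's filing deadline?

Counting 1996-01-13 as day 1, day 284 is October 22, 1996.
From February 11, 1996 through July 10, 1996 inclusive is 151 days; tolling adds 151 days: October 22, 1996 + 151 days = March 22, 1997.
March 22, 1997 is Saturday; March 23, 1997 is Sunday. The next qualifying day is March 24, 1997.

March 24, 1997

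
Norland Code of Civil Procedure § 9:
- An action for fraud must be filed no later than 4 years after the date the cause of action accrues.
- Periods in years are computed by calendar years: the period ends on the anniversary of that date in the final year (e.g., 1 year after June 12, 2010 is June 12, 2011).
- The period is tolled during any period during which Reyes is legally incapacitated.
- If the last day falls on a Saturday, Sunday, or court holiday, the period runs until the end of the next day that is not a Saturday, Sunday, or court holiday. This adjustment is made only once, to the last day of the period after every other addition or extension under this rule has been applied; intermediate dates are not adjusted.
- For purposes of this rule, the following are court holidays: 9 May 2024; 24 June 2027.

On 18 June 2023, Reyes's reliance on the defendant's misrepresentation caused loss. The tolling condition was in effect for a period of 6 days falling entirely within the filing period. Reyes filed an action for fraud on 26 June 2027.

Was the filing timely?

4 years after 18 June 2023 is June 18, 2027.
Tolling adds 6 days: June 18, 2027 + 6 days = June 24, 2027.
June 24, 2027 is a listed holiday. The next qualifying day is June 25, 2027.
The deadline is June 25, 2027; the filing on June 26, 2027 is after that date.

No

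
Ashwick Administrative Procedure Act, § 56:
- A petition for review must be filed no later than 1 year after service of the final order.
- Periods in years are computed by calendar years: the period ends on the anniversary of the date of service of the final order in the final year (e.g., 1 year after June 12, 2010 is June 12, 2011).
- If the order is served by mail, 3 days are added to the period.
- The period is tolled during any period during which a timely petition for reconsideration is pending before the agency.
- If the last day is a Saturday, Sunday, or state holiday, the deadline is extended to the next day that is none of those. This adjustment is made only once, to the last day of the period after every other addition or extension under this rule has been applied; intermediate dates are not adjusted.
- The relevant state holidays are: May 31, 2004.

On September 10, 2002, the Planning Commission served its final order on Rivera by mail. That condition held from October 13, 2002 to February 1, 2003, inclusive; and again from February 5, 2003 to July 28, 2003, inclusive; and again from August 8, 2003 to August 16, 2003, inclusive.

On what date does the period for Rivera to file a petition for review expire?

1 year after September 10, 2002 is September 10, 2003.
Service was by mail, adding 3 days: September 10, 2003 + 3 days = September 13, 2003.
From October 13, 2002 through February 1, 2003 inclusive is 112 days; tolling adds 112 days: September 13, 2003 + 112 days = January 3, 2004.
From February 5, 2003 through July 28, 2003 inclusive is 174 days; tolling adds 174 days: January 3, 2004 + 174 days = June 25, 2004.
From August 8, 2003 through August 16, 2003 inclusive is 9 days; tolling adds 9 days: June 25, 2004 + 9 days = July 4, 2004.
July 4, 2004 is Sunday. The next qualifying day is July 5, 2004.

July 5, 2004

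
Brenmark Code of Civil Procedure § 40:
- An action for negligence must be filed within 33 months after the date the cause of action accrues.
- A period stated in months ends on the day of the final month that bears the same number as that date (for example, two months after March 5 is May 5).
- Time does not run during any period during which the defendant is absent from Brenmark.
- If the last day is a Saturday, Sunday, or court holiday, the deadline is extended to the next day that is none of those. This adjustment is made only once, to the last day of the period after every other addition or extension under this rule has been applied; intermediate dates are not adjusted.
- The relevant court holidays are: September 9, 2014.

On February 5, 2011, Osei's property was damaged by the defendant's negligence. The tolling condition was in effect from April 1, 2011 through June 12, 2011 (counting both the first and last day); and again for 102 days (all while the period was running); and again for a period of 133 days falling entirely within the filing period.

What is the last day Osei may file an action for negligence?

September 10, 2014

33 months after February 5, 2011 is November 5, 2013.
From April 1, 2011 through June 12, 2011 inclusive is 73 days; tolling adds 73 days: November 5, 2013 + 73 days = January 17, 2014.
Tolling adds 102 days: January 17, 2014 + 102 days = April 29, 2014.
Tolling adds 133 days: April 29, 2014 + 133 days = September 9, 2014.
September 9, 2014 is a listed holiday. The next qualifying day is September 10, 2014.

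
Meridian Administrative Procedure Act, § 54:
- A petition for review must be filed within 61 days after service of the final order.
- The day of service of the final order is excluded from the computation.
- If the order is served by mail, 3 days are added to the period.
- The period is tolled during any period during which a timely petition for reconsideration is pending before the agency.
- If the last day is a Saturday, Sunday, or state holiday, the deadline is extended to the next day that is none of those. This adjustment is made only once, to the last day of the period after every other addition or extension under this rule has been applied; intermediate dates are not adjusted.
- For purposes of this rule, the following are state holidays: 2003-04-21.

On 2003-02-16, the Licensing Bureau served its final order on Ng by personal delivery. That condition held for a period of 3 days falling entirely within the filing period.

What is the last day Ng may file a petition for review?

April 22, 2003

61 days after 2003-02-16 is April 18, 2003.
Service was not by mail, so no mail extension applies.
Tolling adds 3 days: April 18, 2003 + 3 days = April 21, 2003.
April 21, 2003 is a listed holiday. The next qualifying day is April 22, 2003.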